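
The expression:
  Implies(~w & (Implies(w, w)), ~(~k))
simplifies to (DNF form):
k | w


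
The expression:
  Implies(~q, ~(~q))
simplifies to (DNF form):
q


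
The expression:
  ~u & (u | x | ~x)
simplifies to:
~u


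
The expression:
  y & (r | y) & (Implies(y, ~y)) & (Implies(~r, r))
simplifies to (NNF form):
False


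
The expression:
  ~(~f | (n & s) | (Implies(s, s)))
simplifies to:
False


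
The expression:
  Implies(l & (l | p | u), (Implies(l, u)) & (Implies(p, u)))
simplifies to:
u | ~l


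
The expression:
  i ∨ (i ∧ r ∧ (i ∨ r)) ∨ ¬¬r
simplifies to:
i ∨ r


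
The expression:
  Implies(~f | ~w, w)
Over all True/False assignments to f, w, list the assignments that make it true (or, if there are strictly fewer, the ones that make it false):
is true only for:
  f=False, w=True;
  f=True, w=True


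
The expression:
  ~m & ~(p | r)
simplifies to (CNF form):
~m & ~p & ~r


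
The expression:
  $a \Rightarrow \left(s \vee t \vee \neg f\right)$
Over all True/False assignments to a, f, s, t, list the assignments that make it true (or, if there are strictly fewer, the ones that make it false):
is false only for:
  a=True, f=True, s=False, t=False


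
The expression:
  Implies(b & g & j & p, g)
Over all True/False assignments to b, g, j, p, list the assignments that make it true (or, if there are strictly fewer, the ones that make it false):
is always true.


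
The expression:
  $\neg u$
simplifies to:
$\neg u$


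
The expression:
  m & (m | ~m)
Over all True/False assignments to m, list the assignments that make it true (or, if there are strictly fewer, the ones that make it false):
is true only for:
  m=True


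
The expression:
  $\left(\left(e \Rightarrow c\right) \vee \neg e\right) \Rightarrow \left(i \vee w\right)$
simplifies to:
$i \vee w \vee \left(e \wedge \neg c\right)$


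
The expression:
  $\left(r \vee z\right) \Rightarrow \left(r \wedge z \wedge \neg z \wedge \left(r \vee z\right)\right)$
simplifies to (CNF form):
$\neg r \wedge \neg z$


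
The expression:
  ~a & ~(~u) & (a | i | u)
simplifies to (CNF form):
u & ~a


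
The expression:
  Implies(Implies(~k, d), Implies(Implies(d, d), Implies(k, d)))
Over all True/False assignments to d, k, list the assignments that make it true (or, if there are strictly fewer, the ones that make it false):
is false only for:
  d=False, k=True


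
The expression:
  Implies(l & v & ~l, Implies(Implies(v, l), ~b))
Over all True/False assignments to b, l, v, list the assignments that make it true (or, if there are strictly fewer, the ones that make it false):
is always true.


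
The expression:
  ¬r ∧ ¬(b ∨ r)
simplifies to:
¬b ∧ ¬r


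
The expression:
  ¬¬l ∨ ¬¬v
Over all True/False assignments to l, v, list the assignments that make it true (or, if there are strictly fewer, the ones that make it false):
is false only for:
  l=False, v=False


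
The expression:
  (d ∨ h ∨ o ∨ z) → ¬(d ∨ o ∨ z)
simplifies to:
¬d ∧ ¬o ∧ ¬z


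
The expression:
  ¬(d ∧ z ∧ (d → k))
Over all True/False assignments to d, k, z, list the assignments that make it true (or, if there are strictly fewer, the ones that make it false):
is false only for:
  d=True, k=True, z=True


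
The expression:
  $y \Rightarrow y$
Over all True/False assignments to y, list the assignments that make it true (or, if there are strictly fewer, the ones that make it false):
is always true.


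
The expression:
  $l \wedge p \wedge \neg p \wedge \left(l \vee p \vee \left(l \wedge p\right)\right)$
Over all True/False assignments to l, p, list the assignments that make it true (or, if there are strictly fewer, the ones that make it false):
is never true.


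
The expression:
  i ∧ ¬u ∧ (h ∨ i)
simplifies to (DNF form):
i ∧ ¬u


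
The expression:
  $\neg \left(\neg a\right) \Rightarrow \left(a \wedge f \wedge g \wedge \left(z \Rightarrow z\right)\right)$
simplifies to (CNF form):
$\left(f \vee \neg a\right) \wedge \left(g \vee \neg a\right)$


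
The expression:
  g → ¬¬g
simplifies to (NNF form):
True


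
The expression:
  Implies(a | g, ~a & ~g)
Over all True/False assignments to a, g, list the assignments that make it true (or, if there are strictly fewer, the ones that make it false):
is true only for:
  a=False, g=False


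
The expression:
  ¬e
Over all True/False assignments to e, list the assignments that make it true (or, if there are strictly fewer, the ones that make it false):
is true only for:
  e=False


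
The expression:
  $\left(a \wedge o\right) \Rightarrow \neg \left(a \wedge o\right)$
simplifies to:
$\neg a \vee \neg o$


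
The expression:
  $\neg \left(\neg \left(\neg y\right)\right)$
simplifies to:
$\neg y$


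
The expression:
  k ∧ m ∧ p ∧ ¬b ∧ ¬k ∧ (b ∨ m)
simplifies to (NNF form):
False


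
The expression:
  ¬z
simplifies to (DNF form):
¬z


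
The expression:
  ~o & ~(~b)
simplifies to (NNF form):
b & ~o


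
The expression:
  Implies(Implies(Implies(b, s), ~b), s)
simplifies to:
s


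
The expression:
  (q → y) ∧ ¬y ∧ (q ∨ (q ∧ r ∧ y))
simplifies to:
False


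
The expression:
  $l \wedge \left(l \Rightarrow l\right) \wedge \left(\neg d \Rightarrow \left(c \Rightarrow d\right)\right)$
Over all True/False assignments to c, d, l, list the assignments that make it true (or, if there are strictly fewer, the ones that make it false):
is true only for:
  c=False, d=False, l=True;
  c=False, d=True, l=True;
  c=True, d=True, l=True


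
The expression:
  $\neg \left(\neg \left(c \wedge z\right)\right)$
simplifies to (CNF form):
$c \wedge z$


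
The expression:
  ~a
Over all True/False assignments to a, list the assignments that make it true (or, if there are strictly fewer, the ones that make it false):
is true only for:
  a=False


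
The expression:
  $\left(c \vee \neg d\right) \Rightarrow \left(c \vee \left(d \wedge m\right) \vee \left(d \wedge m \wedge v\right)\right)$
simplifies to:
$c \vee d$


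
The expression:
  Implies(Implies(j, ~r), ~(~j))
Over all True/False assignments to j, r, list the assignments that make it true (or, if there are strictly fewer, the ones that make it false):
is true only for:
  j=True, r=False;
  j=True, r=True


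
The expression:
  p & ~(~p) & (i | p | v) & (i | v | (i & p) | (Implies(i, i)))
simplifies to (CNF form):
p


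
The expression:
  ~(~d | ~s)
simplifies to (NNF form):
d & s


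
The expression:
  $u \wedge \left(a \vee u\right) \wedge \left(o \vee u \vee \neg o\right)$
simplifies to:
$u$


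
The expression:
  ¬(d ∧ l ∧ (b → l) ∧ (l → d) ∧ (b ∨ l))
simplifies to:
¬d ∨ ¬l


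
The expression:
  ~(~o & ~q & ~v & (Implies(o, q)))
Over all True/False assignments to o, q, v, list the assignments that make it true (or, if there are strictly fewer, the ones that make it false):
is false only for:
  o=False, q=False, v=False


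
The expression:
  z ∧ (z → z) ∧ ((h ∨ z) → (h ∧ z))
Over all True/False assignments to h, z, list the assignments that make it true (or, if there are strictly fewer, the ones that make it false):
is true only for:
  h=True, z=True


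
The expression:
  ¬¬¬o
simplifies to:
¬o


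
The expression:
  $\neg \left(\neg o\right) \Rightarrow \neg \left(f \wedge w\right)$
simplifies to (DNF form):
$\neg f \vee \neg o \vee \neg w$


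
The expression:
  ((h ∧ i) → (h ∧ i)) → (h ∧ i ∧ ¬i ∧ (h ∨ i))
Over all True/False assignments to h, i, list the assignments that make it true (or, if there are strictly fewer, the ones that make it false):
is never true.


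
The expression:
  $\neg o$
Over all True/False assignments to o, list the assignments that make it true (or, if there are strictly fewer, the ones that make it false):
is true only for:
  o=False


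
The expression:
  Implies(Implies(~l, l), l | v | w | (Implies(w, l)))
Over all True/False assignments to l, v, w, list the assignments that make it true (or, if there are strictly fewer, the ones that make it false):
is always true.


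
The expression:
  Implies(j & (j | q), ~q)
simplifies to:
~j | ~q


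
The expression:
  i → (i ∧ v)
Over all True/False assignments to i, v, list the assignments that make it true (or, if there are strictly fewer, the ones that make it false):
is false only for:
  i=True, v=False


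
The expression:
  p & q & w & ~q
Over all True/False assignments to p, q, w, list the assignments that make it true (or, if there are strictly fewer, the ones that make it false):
is never true.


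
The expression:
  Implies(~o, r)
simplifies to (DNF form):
o | r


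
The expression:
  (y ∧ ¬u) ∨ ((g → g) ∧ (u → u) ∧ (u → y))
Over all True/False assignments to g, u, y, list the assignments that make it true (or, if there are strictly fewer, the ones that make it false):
is false only for:
  g=False, u=True, y=False;
  g=True, u=True, y=False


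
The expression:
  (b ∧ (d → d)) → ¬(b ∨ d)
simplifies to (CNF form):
¬b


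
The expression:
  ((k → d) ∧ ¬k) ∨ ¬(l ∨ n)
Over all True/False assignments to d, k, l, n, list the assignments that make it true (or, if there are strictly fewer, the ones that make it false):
is false only for:
  d=False, k=True, l=False, n=True;
  d=False, k=True, l=True, n=False;
  d=False, k=True, l=True, n=True;
  d=True, k=True, l=False, n=True;
  d=True, k=True, l=True, n=False;
  d=True, k=True, l=True, n=True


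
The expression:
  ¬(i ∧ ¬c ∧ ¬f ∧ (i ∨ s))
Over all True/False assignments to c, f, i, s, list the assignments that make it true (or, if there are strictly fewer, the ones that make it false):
is false only for:
  c=False, f=False, i=True, s=False;
  c=False, f=False, i=True, s=True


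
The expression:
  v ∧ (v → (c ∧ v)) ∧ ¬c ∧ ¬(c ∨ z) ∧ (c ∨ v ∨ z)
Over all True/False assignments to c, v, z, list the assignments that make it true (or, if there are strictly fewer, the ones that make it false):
is never true.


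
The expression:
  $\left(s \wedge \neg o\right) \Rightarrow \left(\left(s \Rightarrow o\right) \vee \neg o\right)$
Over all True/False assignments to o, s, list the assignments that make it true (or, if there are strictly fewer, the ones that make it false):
is always true.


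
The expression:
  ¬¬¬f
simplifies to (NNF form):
¬f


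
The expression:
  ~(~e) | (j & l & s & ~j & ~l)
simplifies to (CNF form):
e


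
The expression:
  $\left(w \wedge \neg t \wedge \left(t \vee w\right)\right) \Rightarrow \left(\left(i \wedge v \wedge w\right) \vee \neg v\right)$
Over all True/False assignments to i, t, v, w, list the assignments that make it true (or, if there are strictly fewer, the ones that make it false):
is false only for:
  i=False, t=False, v=True, w=True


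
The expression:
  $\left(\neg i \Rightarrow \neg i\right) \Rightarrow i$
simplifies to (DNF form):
$i$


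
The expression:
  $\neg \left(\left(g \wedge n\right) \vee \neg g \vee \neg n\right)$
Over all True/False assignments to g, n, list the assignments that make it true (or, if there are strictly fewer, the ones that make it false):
is never true.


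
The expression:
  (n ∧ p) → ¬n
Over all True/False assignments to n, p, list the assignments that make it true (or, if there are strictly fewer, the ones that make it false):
is false only for:
  n=True, p=True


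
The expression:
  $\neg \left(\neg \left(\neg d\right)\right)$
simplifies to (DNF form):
$\neg d$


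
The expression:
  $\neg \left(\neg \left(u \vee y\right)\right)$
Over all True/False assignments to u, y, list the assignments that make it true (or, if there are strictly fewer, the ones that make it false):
is false only for:
  u=False, y=False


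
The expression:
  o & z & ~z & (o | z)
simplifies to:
False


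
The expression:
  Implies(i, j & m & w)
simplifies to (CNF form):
(j | ~i) & (m | ~i) & (w | ~i)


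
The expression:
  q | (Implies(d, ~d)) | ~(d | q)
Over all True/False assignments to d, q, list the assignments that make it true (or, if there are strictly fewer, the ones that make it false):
is false only for:
  d=True, q=False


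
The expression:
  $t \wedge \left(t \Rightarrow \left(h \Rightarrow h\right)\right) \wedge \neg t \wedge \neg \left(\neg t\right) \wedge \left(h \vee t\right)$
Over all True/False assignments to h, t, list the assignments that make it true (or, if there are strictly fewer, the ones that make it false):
is never true.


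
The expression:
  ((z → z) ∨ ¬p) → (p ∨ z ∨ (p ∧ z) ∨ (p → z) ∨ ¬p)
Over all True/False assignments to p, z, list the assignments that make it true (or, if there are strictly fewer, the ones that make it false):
is always true.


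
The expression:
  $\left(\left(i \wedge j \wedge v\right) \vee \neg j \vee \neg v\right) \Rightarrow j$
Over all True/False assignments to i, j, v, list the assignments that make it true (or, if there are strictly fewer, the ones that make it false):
is true only for:
  i=False, j=True, v=False;
  i=False, j=True, v=True;
  i=True, j=True, v=False;
  i=True, j=True, v=True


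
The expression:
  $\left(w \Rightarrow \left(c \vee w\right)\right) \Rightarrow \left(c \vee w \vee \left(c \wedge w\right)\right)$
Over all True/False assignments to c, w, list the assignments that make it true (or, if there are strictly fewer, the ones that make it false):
is false only for:
  c=False, w=False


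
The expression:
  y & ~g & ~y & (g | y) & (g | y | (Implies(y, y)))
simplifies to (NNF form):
False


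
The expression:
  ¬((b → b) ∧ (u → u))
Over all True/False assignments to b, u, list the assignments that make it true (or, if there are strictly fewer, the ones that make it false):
is never true.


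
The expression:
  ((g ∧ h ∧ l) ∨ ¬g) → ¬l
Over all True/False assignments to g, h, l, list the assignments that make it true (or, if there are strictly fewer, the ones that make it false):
is false only for:
  g=False, h=False, l=True;
  g=False, h=True, l=True;
  g=True, h=True, l=True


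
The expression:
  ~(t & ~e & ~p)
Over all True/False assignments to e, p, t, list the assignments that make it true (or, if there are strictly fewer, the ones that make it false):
is false only for:
  e=False, p=False, t=True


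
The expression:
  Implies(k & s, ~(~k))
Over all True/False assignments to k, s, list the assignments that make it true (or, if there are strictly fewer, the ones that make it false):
is always true.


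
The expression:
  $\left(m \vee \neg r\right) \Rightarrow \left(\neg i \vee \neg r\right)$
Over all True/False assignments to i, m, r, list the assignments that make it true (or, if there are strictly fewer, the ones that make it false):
is false only for:
  i=True, m=True, r=True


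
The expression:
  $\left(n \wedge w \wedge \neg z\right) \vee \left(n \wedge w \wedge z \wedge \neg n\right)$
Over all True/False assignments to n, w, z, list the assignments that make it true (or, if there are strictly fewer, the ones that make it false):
is true only for:
  n=True, w=True, z=False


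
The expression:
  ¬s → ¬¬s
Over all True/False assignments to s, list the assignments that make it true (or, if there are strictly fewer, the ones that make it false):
is true only for:
  s=True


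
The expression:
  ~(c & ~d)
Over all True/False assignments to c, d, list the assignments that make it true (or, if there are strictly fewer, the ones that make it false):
is false only for:
  c=True, d=False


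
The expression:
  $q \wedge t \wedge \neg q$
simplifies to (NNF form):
$\text{False}$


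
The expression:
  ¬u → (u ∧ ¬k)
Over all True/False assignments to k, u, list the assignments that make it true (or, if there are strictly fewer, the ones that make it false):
is true only for:
  k=False, u=True;
  k=True, u=True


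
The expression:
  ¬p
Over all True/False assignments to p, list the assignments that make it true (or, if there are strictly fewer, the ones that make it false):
is true only for:
  p=False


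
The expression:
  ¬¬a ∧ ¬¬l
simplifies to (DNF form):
a ∧ l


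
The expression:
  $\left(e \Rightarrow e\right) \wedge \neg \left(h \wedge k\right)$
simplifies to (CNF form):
$\neg h \vee \neg k$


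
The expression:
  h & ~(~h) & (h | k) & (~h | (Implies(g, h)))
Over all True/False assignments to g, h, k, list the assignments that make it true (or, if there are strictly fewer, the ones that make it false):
is true only for:
  g=False, h=True, k=False;
  g=False, h=True, k=True;
  g=True, h=True, k=False;
  g=True, h=True, k=True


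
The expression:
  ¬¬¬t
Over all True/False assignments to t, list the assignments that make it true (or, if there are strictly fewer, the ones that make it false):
is true only for:
  t=False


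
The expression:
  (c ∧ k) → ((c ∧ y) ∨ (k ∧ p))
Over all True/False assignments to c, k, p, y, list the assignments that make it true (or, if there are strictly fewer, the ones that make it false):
is false only for:
  c=True, k=True, p=False, y=False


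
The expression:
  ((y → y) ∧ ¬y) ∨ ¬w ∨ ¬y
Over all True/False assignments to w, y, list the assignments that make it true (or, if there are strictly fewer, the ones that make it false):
is false only for:
  w=True, y=True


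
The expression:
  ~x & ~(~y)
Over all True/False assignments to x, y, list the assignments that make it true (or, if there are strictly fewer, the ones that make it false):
is true only for:
  x=False, y=True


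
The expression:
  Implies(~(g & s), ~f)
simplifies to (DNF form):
~f | (g & s)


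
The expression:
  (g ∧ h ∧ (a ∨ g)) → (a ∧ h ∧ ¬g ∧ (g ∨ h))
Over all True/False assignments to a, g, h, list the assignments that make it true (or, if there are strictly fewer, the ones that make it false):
is false only for:
  a=False, g=True, h=True;
  a=True, g=True, h=True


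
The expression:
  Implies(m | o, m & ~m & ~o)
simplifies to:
~m & ~o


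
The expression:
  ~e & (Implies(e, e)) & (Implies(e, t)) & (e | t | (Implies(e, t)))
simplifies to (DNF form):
~e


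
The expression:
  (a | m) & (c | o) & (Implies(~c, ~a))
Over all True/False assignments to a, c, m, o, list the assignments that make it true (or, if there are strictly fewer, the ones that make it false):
is true only for:
  a=False, c=False, m=True, o=True;
  a=False, c=True, m=True, o=False;
  a=False, c=True, m=True, o=True;
  a=True, c=True, m=False, o=False;
  a=True, c=True, m=False, o=True;
  a=True, c=True, m=True, o=False;
  a=True, c=True, m=True, o=True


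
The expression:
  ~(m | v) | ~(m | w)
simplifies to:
~m & (~v | ~w)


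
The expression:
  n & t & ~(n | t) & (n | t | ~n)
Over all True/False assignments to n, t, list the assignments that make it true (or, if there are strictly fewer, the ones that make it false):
is never true.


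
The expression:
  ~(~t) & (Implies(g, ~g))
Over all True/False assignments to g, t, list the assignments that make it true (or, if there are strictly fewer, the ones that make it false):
is true only for:
  g=False, t=True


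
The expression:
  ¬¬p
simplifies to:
p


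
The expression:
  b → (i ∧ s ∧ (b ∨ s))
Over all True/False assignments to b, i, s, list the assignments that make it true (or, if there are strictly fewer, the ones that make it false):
is false only for:
  b=True, i=False, s=False;
  b=True, i=False, s=True;
  b=True, i=True, s=False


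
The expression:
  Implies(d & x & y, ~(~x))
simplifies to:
True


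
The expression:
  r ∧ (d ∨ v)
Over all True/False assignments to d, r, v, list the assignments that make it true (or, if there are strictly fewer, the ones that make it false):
is true only for:
  d=False, r=True, v=True;
  d=True, r=True, v=False;
  d=True, r=True, v=True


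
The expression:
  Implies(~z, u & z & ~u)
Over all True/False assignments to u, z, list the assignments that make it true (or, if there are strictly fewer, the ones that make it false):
is true only for:
  u=False, z=True;
  u=True, z=True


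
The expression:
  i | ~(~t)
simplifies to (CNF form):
i | t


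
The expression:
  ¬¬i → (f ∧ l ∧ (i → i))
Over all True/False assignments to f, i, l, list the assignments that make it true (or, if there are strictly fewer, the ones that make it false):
is false only for:
  f=False, i=True, l=False;
  f=False, i=True, l=True;
  f=True, i=True, l=False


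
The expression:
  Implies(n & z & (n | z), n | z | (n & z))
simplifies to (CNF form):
True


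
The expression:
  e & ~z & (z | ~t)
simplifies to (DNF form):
e & ~t & ~z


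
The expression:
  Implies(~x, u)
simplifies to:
u | x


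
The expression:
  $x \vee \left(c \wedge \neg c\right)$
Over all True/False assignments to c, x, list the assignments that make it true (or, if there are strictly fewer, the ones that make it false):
is true only for:
  c=False, x=True;
  c=True, x=True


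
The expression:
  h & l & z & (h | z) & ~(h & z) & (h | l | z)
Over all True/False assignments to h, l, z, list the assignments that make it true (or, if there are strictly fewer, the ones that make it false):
is never true.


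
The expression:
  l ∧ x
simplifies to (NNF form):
l ∧ x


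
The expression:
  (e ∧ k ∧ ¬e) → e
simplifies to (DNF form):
True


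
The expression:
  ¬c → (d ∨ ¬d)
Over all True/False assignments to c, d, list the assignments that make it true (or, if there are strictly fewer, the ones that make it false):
is always true.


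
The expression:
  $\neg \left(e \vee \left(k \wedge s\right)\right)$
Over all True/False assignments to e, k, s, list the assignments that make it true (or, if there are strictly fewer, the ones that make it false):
is true only for:
  e=False, k=False, s=False;
  e=False, k=False, s=True;
  e=False, k=True, s=False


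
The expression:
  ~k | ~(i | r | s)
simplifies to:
~k | (~i & ~r & ~s)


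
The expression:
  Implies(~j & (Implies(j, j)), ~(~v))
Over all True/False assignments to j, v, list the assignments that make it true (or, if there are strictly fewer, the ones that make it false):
is false only for:
  j=False, v=False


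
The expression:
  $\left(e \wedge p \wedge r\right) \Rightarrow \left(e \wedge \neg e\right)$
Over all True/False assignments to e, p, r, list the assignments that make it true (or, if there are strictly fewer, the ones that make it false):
is false only for:
  e=True, p=True, r=True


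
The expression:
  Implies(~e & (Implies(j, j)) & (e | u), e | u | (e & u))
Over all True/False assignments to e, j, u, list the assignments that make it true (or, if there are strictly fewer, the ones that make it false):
is always true.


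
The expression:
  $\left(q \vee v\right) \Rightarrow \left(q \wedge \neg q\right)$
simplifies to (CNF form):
$\neg q \wedge \neg v$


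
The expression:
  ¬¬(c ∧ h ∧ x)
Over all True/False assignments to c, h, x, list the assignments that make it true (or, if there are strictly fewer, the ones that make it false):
is true only for:
  c=True, h=True, x=True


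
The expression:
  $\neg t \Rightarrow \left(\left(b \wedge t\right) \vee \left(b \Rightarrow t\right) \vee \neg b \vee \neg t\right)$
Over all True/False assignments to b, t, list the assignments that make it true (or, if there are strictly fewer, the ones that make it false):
is always true.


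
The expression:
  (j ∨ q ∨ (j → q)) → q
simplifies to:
q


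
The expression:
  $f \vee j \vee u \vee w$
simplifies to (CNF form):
$f \vee j \vee u \vee w$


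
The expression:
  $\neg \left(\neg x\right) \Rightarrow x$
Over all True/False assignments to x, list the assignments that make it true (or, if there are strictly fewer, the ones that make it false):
is always true.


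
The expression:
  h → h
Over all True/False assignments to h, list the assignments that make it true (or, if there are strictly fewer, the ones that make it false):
is always true.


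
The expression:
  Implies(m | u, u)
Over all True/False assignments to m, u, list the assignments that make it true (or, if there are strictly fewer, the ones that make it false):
is false only for:
  m=True, u=False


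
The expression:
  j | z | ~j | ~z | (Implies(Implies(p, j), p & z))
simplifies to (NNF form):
True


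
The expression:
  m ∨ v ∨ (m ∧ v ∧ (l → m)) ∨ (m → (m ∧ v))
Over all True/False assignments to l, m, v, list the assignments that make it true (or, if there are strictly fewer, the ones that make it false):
is always true.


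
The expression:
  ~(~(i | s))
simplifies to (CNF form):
i | s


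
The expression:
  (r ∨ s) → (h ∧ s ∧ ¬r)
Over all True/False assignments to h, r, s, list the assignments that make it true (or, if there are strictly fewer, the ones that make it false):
is true only for:
  h=False, r=False, s=False;
  h=True, r=False, s=False;
  h=True, r=False, s=True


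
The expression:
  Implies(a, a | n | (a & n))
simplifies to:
True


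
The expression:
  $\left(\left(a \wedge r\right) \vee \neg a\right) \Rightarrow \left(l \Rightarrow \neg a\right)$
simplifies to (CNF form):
$\neg a \vee \neg l \vee \neg r$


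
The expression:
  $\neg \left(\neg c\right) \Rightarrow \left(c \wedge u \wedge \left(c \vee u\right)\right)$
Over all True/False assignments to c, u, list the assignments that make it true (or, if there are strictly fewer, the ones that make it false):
is false only for:
  c=True, u=False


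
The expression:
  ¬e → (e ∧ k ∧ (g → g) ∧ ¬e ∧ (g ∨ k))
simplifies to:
e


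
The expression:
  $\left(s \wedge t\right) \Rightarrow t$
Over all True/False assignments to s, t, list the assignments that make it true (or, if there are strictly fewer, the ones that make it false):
is always true.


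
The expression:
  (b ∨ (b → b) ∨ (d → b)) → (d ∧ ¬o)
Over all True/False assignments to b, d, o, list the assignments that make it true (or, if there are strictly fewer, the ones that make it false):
is true only for:
  b=False, d=True, o=False;
  b=True, d=True, o=False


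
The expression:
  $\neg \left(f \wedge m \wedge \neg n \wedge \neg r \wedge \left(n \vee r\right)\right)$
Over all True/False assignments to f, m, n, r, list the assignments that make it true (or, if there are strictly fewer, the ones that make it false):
is always true.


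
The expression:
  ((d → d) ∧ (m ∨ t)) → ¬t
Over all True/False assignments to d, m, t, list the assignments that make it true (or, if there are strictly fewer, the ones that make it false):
is true only for:
  d=False, m=False, t=False;
  d=False, m=True, t=False;
  d=True, m=False, t=False;
  d=True, m=True, t=False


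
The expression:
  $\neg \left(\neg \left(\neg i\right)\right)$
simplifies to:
$\neg i$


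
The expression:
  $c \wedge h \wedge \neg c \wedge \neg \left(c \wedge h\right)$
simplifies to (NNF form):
$\text{False}$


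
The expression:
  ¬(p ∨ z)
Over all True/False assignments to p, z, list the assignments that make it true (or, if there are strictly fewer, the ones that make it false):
is true only for:
  p=False, z=False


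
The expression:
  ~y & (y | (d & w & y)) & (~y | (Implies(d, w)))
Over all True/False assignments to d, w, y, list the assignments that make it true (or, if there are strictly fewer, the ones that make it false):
is never true.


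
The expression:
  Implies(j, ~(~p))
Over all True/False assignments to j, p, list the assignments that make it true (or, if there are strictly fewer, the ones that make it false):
is false only for:
  j=True, p=False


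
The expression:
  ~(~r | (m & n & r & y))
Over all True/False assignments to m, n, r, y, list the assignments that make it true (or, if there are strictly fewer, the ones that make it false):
is true only for:
  m=False, n=False, r=True, y=False;
  m=False, n=False, r=True, y=True;
  m=False, n=True, r=True, y=False;
  m=False, n=True, r=True, y=True;
  m=True, n=False, r=True, y=False;
  m=True, n=False, r=True, y=True;
  m=True, n=True, r=True, y=False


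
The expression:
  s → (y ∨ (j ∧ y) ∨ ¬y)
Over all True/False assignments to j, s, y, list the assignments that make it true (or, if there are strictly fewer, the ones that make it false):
is always true.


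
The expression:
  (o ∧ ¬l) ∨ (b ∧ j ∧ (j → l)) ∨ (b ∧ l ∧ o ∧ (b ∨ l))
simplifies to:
(b ∨ ¬l) ∧ (j ∨ o) ∧ (l ∨ o)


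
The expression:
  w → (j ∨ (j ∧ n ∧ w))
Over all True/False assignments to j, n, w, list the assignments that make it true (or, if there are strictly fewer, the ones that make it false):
is false only for:
  j=False, n=False, w=True;
  j=False, n=True, w=True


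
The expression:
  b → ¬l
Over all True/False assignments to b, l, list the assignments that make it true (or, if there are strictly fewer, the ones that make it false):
is false only for:
  b=True, l=True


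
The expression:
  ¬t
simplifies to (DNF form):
¬t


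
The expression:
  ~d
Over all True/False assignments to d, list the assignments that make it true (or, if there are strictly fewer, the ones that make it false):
is true only for:
  d=False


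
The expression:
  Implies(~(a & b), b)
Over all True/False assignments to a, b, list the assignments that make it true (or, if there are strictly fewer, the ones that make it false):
is true only for:
  a=False, b=True;
  a=True, b=True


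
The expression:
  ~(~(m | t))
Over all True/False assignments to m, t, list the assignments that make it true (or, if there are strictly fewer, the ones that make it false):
is false only for:
  m=False, t=False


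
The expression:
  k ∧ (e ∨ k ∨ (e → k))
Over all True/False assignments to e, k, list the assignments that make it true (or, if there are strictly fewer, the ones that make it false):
is true only for:
  e=False, k=True;
  e=True, k=True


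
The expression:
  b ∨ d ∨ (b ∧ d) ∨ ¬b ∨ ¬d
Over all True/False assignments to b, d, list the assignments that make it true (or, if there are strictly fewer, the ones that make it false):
is always true.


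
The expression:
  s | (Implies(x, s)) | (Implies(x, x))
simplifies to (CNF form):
True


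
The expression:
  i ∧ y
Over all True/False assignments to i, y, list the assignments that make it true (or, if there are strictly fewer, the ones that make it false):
is true only for:
  i=True, y=True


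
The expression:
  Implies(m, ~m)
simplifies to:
~m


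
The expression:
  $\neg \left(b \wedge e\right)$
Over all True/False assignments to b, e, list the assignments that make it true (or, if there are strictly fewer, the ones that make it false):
is false only for:
  b=True, e=True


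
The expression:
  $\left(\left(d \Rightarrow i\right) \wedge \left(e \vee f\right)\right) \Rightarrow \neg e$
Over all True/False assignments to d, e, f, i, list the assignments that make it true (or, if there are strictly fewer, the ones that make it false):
is false only for:
  d=False, e=True, f=False, i=False;
  d=False, e=True, f=False, i=True;
  d=False, e=True, f=True, i=False;
  d=False, e=True, f=True, i=True;
  d=True, e=True, f=False, i=True;
  d=True, e=True, f=True, i=True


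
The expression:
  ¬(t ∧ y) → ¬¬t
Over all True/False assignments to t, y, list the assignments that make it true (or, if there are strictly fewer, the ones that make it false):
is true only for:
  t=True, y=False;
  t=True, y=True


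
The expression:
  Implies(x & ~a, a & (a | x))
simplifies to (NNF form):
a | ~x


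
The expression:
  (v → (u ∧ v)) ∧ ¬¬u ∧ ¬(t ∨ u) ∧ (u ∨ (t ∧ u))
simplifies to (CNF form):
False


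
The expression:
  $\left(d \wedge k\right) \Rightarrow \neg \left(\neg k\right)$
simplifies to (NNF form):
$\text{True}$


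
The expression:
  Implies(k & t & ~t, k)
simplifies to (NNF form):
True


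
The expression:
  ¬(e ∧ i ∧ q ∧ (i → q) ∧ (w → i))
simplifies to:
¬e ∨ ¬i ∨ ¬q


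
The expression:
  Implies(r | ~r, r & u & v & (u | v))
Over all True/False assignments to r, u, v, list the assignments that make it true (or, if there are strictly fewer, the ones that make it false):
is true only for:
  r=True, u=True, v=True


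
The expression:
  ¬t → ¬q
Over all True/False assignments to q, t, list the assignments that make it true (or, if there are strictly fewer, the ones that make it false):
is false only for:
  q=True, t=False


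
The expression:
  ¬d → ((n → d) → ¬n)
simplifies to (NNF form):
True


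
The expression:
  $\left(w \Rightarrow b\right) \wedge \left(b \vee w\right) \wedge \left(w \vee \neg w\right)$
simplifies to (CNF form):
$b$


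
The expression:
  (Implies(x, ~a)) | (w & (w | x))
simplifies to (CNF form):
w | ~a | ~x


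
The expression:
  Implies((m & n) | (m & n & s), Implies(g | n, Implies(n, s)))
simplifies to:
s | ~m | ~n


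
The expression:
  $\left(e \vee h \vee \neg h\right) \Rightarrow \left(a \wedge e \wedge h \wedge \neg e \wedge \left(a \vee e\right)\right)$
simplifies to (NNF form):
$\text{False}$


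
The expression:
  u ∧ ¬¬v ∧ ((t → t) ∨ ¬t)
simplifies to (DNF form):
u ∧ v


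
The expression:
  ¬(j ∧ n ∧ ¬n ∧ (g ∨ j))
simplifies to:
True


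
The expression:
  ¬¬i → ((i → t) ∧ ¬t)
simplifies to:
¬i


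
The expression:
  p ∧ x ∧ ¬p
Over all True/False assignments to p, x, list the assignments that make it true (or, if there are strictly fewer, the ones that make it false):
is never true.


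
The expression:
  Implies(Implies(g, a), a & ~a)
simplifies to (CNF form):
g & ~a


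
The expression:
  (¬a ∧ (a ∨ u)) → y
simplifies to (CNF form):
a ∨ y ∨ ¬u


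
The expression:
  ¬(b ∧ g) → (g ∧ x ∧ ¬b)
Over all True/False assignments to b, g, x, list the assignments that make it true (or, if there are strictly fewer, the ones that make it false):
is true only for:
  b=False, g=True, x=True;
  b=True, g=True, x=False;
  b=True, g=True, x=True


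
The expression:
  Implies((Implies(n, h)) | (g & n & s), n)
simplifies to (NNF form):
n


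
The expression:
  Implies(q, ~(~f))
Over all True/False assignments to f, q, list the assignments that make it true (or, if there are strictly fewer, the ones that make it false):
is false only for:
  f=False, q=True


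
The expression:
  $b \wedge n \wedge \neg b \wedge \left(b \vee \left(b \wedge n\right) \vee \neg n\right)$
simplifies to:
$\text{False}$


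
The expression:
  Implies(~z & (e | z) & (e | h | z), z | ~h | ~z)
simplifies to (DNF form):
True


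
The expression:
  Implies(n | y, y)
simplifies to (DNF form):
y | ~n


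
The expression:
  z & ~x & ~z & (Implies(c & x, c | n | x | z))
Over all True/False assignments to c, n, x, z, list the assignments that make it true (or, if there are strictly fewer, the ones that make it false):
is never true.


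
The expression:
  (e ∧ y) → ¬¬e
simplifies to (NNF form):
True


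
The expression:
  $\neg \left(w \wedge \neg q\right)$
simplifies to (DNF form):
$q \vee \neg w$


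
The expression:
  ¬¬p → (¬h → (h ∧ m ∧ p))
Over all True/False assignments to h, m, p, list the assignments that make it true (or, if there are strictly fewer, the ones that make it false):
is false only for:
  h=False, m=False, p=True;
  h=False, m=True, p=True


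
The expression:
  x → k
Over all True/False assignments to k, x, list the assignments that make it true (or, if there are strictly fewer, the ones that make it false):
is false only for:
  k=False, x=True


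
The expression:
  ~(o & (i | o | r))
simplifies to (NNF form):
~o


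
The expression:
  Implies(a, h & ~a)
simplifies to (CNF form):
~a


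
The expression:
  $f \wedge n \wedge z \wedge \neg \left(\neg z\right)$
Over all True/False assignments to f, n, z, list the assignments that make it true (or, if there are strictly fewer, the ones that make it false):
is true only for:
  f=True, n=True, z=True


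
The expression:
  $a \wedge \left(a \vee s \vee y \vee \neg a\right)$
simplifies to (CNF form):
$a$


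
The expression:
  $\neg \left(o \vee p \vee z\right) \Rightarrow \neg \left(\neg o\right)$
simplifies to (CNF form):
$o \vee p \vee z$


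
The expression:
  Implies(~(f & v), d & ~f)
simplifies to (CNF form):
(d | f) & (v | ~f)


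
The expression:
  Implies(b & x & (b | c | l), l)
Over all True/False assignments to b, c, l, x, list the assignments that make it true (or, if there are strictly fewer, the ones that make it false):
is false only for:
  b=True, c=False, l=False, x=True;
  b=True, c=True, l=False, x=True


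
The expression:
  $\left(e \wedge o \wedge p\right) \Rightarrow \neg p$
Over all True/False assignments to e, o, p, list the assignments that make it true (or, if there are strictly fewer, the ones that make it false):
is false only for:
  e=True, o=True, p=True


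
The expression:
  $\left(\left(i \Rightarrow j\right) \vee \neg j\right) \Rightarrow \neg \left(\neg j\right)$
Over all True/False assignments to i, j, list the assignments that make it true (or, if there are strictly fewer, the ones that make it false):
is true only for:
  i=False, j=True;
  i=True, j=True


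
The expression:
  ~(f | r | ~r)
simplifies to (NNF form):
False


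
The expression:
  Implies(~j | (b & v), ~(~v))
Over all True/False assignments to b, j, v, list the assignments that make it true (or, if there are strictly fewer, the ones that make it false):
is false only for:
  b=False, j=False, v=False;
  b=True, j=False, v=False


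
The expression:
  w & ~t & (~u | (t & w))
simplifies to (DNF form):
w & ~t & ~u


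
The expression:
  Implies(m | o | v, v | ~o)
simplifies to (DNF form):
v | ~o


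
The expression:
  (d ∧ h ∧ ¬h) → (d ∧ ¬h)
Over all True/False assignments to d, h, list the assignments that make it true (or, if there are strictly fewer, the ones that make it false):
is always true.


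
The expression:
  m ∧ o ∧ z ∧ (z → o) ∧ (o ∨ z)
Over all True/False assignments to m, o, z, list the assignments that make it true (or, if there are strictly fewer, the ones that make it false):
is true only for:
  m=True, o=True, z=True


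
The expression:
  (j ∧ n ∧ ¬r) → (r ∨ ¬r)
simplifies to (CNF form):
True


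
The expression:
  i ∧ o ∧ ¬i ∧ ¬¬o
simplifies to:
False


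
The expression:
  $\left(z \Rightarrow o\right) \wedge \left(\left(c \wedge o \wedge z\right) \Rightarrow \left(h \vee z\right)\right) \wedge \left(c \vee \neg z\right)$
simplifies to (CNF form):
$\left(c \vee \neg z\right) \wedge \left(o \vee \neg z\right)$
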